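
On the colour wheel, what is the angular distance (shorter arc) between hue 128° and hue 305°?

177°

|128 − 305| = 177.
177 ≤ 180, so the shorter arc is 177°.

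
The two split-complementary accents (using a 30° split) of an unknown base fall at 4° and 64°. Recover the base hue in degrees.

214°

The accents sit 30° either side of the complement, so the complement is their short-arc midpoint on the wheel.
Short-arc midpoint of 4° and 64°: 34°.
Base is 180° from the complement: 34 − 180 = -146 → -146 + 360 = 214°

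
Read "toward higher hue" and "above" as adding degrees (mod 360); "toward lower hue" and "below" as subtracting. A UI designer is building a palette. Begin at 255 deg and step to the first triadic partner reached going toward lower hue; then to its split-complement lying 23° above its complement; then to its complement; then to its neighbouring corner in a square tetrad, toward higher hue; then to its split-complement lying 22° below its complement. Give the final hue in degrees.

triadic ↓ −120°: 255 − 120 = 135°
split-comp 23° ↑ +203°: 135 + 203 = 338°
complement +180°: 338 + 180 = 518 → 518 − 360 = 158°
square ↑ +90°: 158 + 90 = 248°
split-comp 22° ↓ +158°: 248 + 158 = 406 → 406 − 360 = 46°

46°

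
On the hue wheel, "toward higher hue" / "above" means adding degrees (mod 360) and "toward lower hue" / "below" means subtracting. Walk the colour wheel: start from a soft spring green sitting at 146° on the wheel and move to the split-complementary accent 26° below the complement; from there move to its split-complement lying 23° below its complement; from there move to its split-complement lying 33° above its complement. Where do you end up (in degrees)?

310°

split-comp 26° ↓ +154°: 146 + 154 = 300°
split-comp 23° ↓ +157°: 300 + 157 = 457 → 457 − 360 = 97°
split-comp 33° ↑ +213°: 97 + 213 = 310°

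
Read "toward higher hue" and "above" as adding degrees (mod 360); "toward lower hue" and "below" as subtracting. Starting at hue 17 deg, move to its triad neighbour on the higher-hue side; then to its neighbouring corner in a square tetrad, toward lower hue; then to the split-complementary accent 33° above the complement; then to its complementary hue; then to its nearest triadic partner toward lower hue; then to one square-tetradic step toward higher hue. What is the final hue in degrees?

+120° (triadic ↑): 17 + 120 = 137°
−90° (square ↓): 137 − 90 = 47°
+213° (split-comp 33° ↑): 47 + 213 = 260°
+180° (complement): 260 + 180 = 440 → 440 − 360 = 80°
−120° (triadic ↓): 80 − 120 = -40 → -40 + 360 = 320°
+90° (square ↑): 320 + 90 = 410 → 410 − 360 = 50°

50°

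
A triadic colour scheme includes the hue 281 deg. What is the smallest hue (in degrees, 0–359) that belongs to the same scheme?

A triad places three hues 120° apart.
The full set through 281° is {41°, 161°, 281°}.

41°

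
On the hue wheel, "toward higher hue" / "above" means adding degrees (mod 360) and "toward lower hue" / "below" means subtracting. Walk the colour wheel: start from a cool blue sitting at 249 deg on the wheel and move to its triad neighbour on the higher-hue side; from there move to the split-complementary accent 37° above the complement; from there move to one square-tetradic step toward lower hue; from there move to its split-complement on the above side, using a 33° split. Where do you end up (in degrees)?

349°

249 + 120 = 369 → 369 − 360 = 9°   (triadic ↑)
9 + 217 = 226°   (split-comp 37° ↑)
226 − 90 = 136°   (square ↓)
136 + 213 = 349°   (split-comp 33° ↑)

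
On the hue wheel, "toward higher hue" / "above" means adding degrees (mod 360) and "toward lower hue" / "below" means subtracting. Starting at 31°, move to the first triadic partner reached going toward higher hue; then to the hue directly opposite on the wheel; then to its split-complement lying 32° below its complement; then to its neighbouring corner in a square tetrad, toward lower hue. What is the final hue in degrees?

+120° (triadic ↑): 31 + 120 = 151°
+180° (complement): 151 + 180 = 331°
+148° (split-comp 32° ↓): 331 + 148 = 479 → 479 − 360 = 119°
−90° (square ↓): 119 − 90 = 29°

29°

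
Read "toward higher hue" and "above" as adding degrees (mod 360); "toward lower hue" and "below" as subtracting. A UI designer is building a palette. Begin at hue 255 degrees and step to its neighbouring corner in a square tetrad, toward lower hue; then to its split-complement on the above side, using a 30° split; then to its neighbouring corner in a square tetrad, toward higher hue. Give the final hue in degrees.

105°

255 − 90 = 165°   (square ↓)
165 + 210 = 375 → 375 − 360 = 15°   (split-comp 30° ↑)
15 + 90 = 105°   (square ↑)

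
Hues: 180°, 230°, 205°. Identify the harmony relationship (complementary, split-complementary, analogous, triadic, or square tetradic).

Sort the hues: 180°, 205°, 230°.
Successive gaps around the wheel: 25°, 25°, 310°.
A run of hues at equal small steps (25°) with one large closing gap is an analogous group.

analogous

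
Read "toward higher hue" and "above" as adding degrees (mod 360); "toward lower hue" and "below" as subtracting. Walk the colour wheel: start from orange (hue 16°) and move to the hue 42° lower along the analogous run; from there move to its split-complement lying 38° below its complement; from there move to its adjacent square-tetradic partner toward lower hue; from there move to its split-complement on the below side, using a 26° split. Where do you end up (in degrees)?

180°

−42° (analog 42° ↓): 16 − 42 = -26 → -26 + 360 = 334°
+142° (split-comp 38° ↓): 334 + 142 = 476 → 476 − 360 = 116°
−90° (square ↓): 116 − 90 = 26°
+154° (split-comp 26° ↓): 26 + 154 = 180°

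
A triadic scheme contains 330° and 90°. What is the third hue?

210°

A triad spaces three hues 120° apart.
The full set is {90°, 210°, 330°}.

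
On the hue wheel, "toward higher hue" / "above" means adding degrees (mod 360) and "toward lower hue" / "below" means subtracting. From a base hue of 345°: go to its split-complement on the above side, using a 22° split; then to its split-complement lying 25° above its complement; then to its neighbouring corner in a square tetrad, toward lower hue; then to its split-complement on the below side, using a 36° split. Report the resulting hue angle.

86°

345 + 202 = 547 → 547 − 360 = 187°   (split-comp 22° ↑)
187 + 205 = 392 → 392 − 360 = 32°   (split-comp 25° ↑)
32 − 90 = -58 → -58 + 360 = 302°   (square ↓)
302 + 144 = 446 → 446 − 360 = 86°   (split-comp 36° ↓)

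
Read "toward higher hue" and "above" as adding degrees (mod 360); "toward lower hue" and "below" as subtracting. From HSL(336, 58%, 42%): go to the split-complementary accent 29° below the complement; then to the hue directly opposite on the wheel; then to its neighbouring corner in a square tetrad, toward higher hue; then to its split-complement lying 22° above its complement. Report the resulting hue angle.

239°

split-comp 29° ↓ +151°: 336 + 151 = 487 → 487 − 360 = 127°
complement +180°: 127 + 180 = 307°
square ↑ +90°: 307 + 90 = 397 → 397 − 360 = 37°
split-comp 22° ↑ +202°: 37 + 202 = 239°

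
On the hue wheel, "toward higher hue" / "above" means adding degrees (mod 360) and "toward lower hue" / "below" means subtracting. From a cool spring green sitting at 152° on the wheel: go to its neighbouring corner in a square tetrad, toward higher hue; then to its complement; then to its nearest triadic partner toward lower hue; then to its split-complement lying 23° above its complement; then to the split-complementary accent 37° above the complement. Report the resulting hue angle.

square ↑ +90°: 152 + 90 = 242°
complement +180°: 242 + 180 = 422 → 422 − 360 = 62°
triadic ↓ −120°: 62 − 120 = -58 → -58 + 360 = 302°
split-comp 23° ↑ +203°: 302 + 203 = 505 → 505 − 360 = 145°
split-comp 37° ↑ +217°: 145 + 217 = 362 → 362 − 360 = 2°

2°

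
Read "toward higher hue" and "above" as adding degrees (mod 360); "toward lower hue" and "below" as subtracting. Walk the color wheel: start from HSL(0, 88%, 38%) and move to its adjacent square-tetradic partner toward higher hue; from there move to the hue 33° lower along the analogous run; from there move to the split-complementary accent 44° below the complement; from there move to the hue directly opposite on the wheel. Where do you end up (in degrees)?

13°

0 + 90 = 90°   (square ↑)
90 − 33 = 57°   (analog 33° ↓)
57 + 136 = 193°   (split-comp 44° ↓)
193 + 180 = 373 → 373 − 360 = 13°   (complement)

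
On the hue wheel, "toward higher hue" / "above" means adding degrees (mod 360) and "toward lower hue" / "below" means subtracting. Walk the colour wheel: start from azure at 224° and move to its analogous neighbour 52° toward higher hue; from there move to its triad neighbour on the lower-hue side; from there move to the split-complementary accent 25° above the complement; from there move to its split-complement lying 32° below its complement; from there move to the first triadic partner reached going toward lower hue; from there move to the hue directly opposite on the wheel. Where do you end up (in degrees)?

+52° (analog 52° ↑): 224 + 52 = 276°
−120° (triadic ↓): 276 − 120 = 156°
+205° (split-comp 25° ↑): 156 + 205 = 361 → 361 − 360 = 1°
+148° (split-comp 32° ↓): 1 + 148 = 149°
−120° (triadic ↓): 149 − 120 = 29°
+180° (complement): 29 + 180 = 209°

209°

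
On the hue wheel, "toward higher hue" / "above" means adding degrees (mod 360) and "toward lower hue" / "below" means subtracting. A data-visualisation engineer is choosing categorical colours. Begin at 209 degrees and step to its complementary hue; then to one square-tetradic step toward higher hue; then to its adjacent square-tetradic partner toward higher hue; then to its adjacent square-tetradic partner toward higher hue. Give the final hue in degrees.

+180° (complement): 209 + 180 = 389 → 389 − 360 = 29°
+90° (square ↑): 29 + 90 = 119°
+90° (square ↑): 119 + 90 = 209°
+90° (square ↑): 209 + 90 = 299°

299°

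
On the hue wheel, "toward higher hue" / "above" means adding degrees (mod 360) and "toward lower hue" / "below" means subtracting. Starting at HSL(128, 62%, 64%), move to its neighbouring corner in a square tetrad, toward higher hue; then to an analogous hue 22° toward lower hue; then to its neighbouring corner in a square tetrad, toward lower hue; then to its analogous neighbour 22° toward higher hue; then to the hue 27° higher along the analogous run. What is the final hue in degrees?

+90° (square ↑): 128 + 90 = 218°
−22° (analog 22° ↓): 218 − 22 = 196°
−90° (square ↓): 196 − 90 = 106°
+22° (analog 22° ↑): 106 + 22 = 128°
+27° (analog 27° ↑): 128 + 27 = 155°

155°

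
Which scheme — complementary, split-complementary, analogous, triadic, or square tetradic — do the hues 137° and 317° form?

Sort the hues: 137°, 317°.
Successive gaps around the wheel: 180°, 180°.
Two hues 180° apart are complementary.

complementary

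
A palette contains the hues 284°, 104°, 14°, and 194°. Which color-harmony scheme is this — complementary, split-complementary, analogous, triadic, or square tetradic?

Sort the hues: 14°, 104°, 194°, 284°.
Successive gaps around the wheel: 90°, 90°, 90°, 90°.
Four hues every 90° form a square tetradic scheme.

square tetradic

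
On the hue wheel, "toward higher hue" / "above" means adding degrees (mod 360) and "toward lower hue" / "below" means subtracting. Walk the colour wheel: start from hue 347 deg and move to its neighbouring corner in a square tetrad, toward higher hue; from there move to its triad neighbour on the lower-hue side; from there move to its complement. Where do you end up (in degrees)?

square ↑ +90°: 347 + 90 = 437 → 437 − 360 = 77°
triadic ↓ −120°: 77 − 120 = -43 → -43 + 360 = 317°
complement +180°: 317 + 180 = 497 → 497 − 360 = 137°

137°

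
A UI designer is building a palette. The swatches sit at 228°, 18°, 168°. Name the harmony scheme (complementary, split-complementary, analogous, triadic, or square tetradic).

split-complementary

Sort the hues: 18°, 168°, 228°.
Successive gaps around the wheel: 150°, 60°, 150°.
Two 150° gaps and one 60° gap — a base hue opposite a pair of accents 30° either side of its complement — is the split-complementary pattern.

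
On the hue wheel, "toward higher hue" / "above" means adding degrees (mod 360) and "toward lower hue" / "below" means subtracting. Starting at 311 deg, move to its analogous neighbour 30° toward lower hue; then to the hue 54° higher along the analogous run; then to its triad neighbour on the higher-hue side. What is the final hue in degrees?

analog 30° ↓ −30°: 311 − 30 = 281°
analog 54° ↑ +54°: 281 + 54 = 335°
triadic ↑ +120°: 335 + 120 = 455 → 455 − 360 = 95°

95°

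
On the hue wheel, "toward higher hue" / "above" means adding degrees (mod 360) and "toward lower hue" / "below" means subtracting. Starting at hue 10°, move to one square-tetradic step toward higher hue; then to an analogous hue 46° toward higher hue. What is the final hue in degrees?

+90° (square ↑): 10 + 90 = 100°
+46° (analog 46° ↑): 100 + 46 = 146°

146°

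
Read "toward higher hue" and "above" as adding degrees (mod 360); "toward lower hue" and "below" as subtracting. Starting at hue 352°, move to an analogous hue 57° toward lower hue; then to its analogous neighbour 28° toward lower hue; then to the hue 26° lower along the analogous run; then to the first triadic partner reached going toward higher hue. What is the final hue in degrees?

1°

−57° (analog 57° ↓): 352 − 57 = 295°
−28° (analog 28° ↓): 295 − 28 = 267°
−26° (analog 26° ↓): 267 − 26 = 241°
+120° (triadic ↑): 241 + 120 = 361 → 361 − 360 = 1°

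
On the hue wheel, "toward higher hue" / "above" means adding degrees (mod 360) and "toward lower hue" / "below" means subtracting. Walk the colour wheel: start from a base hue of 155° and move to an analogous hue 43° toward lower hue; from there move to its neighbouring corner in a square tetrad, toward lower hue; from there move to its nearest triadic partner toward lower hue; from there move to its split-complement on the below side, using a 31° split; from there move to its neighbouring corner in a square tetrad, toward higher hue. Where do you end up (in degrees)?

141°

155 − 43 = 112°   (analog 43° ↓)
112 − 90 = 22°   (square ↓)
22 − 120 = -98 → -98 + 360 = 262°   (triadic ↓)
262 + 149 = 411 → 411 − 360 = 51°   (split-comp 31° ↓)
51 + 90 = 141°   (square ↑)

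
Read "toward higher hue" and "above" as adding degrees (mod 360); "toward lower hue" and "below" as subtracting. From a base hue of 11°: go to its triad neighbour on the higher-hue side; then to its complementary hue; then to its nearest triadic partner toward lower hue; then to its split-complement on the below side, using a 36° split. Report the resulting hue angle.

triadic ↑ +120°: 11 + 120 = 131°
complement +180°: 131 + 180 = 311°
triadic ↓ −120°: 311 − 120 = 191°
split-comp 36° ↓ +144°: 191 + 144 = 335°

335°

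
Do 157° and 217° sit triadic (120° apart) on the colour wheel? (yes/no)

no

Angular distance: |157 − 217| = 60 = 60°.
Triadic (120° apart) requires 120°.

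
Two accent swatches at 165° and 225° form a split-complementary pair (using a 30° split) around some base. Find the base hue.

The accents sit 30° either side of the complement, so the complement is their short-arc midpoint on the wheel.
Short-arc midpoint of 165° and 225°: 195°.
Base is 180° from the complement: 195 − 180 = 15°

15°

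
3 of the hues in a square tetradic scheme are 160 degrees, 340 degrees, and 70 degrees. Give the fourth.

250°

A square tetradic scheme places four hues every 90°.
The full set through 70° is {70°, 160°, 250°, 340°}.
Given {70°, 160°, 340°}, the missing hue is 250°.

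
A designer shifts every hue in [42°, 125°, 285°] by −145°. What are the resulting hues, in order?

42 − 145 = -103 → -103 + 360 = 257°
125 − 145 = -20 → -20 + 360 = 340°
285 − 145 = 140°

257°, 340°, 140°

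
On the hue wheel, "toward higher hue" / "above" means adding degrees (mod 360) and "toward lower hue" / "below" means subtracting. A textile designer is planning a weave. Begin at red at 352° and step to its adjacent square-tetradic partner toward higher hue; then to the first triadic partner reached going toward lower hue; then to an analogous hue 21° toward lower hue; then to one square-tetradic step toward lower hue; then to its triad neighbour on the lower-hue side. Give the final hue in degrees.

+90° (square ↑): 352 + 90 = 442 → 442 − 360 = 82°
−120° (triadic ↓): 82 − 120 = -38 → -38 + 360 = 322°
−21° (analog 21° ↓): 322 − 21 = 301°
−90° (square ↓): 301 − 90 = 211°
−120° (triadic ↓): 211 − 120 = 91°

91°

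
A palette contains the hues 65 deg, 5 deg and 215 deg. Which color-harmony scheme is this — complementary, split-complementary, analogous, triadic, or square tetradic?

split-complementary

Sort the hues: 5°, 65°, 215°.
Successive gaps around the wheel: 60°, 150°, 150°.
Two 150° gaps and one 60° gap — a base hue opposite a pair of accents 30° either side of its complement — is the split-complementary pattern.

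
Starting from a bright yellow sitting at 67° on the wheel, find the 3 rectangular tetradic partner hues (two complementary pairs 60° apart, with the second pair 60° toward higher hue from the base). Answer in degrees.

127°, 247°, and 307°

A rectangular tetradic uses two complementary pairs 60° apart: offsets 0°, 60°, 180°, 240°.
67 + 60 = 127°
67 + 180 = 247°
67 + 240 = 307°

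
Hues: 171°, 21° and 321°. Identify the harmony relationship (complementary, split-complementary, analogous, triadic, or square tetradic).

Sort the hues: 21°, 171°, 321°.
Successive gaps around the wheel: 150°, 150°, 60°.
Two 150° gaps and one 60° gap — a base hue opposite a pair of accents 30° either side of its complement — is the split-complementary pattern.

split-complementary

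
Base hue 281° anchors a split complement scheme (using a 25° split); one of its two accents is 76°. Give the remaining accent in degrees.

126°

Split-complementary hues sit 25° either side of the complement.
Complement of the base 281°: 281 + 180 = 461 → 461 − 360 = 101°
The given accent 76° is 25° one side of 101°; the other accent sits 25° the other side: 101 + 25 = 126°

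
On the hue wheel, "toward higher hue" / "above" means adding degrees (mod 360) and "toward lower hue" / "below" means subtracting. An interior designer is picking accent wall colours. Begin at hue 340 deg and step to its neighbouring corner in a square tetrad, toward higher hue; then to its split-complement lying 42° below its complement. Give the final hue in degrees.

208°

340 + 90 = 430 → 430 − 360 = 70°   (square ↑)
70 + 138 = 208°   (split-comp 42° ↓)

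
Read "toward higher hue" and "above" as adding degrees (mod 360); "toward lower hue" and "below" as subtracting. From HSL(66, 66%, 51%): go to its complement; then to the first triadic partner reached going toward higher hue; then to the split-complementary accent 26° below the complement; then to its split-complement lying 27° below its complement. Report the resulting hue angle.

313°

66 + 180 = 246°   (complement)
246 + 120 = 366 → 366 − 360 = 6°   (triadic ↑)
6 + 154 = 160°   (split-comp 26° ↓)
160 + 153 = 313°   (split-comp 27° ↓)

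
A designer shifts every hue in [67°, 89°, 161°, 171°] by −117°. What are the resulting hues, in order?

67 − 117 = -50 → -50 + 360 = 310°
89 − 117 = -28 → -28 + 360 = 332°
161 − 117 = 44°
171 − 117 = 54°

310°, 332°, 44°, 54°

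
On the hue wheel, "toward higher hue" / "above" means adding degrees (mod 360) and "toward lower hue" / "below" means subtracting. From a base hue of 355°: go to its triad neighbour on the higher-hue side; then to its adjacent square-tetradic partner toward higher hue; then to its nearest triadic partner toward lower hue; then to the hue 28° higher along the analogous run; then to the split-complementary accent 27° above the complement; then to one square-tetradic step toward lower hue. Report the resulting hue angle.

355 + 120 = 475 → 475 − 360 = 115°   (triadic ↑)
115 + 90 = 205°   (square ↑)
205 − 120 = 85°   (triadic ↓)
85 + 28 = 113°   (analog 28° ↑)
113 + 207 = 320°   (split-comp 27° ↑)
320 − 90 = 230°   (square ↓)

230°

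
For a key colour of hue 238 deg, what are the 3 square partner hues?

238 + 90 = 328°
238 + 180 = 418 → 418 − 360 = 58°
238 + 270 = 508 → 508 − 360 = 148°

328°, 58°, 148°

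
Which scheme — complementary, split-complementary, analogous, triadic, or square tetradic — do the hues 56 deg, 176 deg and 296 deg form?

triadic

Sort the hues: 56°, 176°, 296°.
Successive gaps around the wheel: 120°, 120°, 120°.
Three hues equally spaced 120° apart form a triad.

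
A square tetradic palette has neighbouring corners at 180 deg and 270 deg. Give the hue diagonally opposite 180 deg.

0°

A square tetradic scheme places four hues 90° apart; opposite corners are 180° apart.
180 + 180 = 360 → 360 − 360 = 0°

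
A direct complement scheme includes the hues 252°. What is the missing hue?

72°

The complement sits 180° across the wheel.
The full set through 252° is {72°, 252°}.
Given {252°}, the missing hue is 72°.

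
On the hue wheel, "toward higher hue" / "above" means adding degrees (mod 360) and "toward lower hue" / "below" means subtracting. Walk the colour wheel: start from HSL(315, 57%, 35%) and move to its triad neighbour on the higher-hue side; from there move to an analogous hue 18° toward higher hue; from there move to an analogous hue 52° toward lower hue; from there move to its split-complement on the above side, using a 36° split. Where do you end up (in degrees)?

257°

315 + 120 = 435 → 435 − 360 = 75°   (triadic ↑)
75 + 18 = 93°   (analog 18° ↑)
93 − 52 = 41°   (analog 52° ↓)
41 + 216 = 257°   (split-comp 36° ↑)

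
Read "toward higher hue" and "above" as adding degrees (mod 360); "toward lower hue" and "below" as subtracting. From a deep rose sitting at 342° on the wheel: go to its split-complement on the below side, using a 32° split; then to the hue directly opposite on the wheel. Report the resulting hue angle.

+148° (split-comp 32° ↓): 342 + 148 = 490 → 490 − 360 = 130°
+180° (complement): 130 + 180 = 310°

310°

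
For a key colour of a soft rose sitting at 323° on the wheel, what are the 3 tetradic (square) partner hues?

A square tetradic scheme places four hues every 90°.
323 + 90 = 413 → 413 − 360 = 53°
323 + 180 = 503 → 503 − 360 = 143°
323 + 270 = 593 → 593 − 360 = 233°

53°, 143°, 233°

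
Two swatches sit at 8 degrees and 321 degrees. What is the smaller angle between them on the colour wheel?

47°

|8 − 321| = 313.
The shorter arc is 360 − 313 = 47°.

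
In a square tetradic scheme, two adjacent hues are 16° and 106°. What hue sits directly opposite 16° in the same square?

A square tetradic scheme places four hues 90° apart; opposite corners are 180° apart.
16 + 180 = 196°

196°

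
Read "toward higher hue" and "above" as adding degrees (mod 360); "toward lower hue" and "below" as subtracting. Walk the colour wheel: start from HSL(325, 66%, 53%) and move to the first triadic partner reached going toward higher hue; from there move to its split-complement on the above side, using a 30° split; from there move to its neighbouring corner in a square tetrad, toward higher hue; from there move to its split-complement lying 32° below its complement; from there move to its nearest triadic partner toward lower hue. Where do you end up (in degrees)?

+120° (triadic ↑): 325 + 120 = 445 → 445 − 360 = 85°
+210° (split-comp 30° ↑): 85 + 210 = 295°
+90° (square ↑): 295 + 90 = 385 → 385 − 360 = 25°
+148° (split-comp 32° ↓): 25 + 148 = 173°
−120° (triadic ↓): 173 − 120 = 53°

53°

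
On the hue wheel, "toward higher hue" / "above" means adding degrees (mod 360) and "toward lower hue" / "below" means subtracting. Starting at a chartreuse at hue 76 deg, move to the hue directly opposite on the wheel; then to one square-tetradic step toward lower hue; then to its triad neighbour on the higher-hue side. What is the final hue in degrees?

286°

76 + 180 = 256°   (complement)
256 − 90 = 166°   (square ↓)
166 + 120 = 286°   (triadic ↑)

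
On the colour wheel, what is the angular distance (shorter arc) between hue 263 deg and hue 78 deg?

|263 − 78| = 185.
The shorter arc is 360 − 185 = 175°.

175°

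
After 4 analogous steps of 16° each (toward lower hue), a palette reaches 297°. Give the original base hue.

1°

4 steps of 16° (toward lower hue) give a net shift of −64°.
Start = end − shift: 297 + 64 = 361 → 361 − 360 = 1°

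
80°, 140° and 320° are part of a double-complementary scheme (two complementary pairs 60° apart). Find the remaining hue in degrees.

A rectangular tetradic uses two complementary pairs 60° apart: offsets 0°, 60°, 180°, 240°.
Among {80°, 140°, 320°}, 140° and 320° are a 180° pair.
The remaining hue 80° needs its own complement: 80 + 180 = 260°

260°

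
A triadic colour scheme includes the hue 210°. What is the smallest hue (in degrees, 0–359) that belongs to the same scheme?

90°

A triad places three hues 120° apart.
The full set through 210° is {90°, 210°, 330°}.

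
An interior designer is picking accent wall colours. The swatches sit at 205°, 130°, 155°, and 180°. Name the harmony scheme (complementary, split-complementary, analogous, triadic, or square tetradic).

Sort the hues: 130°, 155°, 180°, 205°.
Successive gaps around the wheel: 25°, 25°, 25°, 285°.
A run of hues at equal small steps (25°) with one large closing gap is an analogous group.

analogous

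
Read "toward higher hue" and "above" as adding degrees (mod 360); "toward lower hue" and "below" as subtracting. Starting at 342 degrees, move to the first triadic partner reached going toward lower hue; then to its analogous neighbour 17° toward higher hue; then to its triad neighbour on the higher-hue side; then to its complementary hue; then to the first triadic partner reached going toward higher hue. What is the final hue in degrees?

−120° (triadic ↓): 342 − 120 = 222°
+17° (analog 17° ↑): 222 + 17 = 239°
+120° (triadic ↑): 239 + 120 = 359°
+180° (complement): 359 + 180 = 539 → 539 − 360 = 179°
+120° (triadic ↑): 179 + 120 = 299°

299°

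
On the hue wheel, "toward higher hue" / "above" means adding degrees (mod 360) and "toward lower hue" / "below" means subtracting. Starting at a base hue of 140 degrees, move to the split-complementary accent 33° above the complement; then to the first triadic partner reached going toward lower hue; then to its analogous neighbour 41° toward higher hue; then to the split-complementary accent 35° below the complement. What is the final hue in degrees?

59°

+213° (split-comp 33° ↑): 140 + 213 = 353°
−120° (triadic ↓): 353 − 120 = 233°
+41° (analog 41° ↑): 233 + 41 = 274°
+145° (split-comp 35° ↓): 274 + 145 = 419 → 419 − 360 = 59°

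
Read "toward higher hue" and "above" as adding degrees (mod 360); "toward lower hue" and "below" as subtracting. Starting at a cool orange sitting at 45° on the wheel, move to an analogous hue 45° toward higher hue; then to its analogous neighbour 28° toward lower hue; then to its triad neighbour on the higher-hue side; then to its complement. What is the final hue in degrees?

2°

analog 45° ↑ +45°: 45 + 45 = 90°
analog 28° ↓ −28°: 90 − 28 = 62°
triadic ↑ +120°: 62 + 120 = 182°
complement +180°: 182 + 180 = 362 → 362 − 360 = 2°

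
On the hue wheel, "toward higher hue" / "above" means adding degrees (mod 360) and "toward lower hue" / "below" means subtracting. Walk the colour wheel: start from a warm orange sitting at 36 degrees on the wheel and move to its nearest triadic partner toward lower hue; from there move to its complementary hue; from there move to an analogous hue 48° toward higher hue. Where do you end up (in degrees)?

36 − 120 = -84 → -84 + 360 = 276°   (triadic ↓)
276 + 180 = 456 → 456 − 360 = 96°   (complement)
96 + 48 = 144°   (analog 48° ↑)

144°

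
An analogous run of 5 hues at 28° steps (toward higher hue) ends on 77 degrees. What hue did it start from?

325°

4 steps of 28° (toward higher hue) give a net shift of +112°.
Start = end − shift: 77 − 112 = -35 → -35 + 360 = 325°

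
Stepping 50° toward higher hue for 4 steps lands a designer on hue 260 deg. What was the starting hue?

60°

4 steps of 50° (toward higher hue) give a net shift of +200°.
Start = end − shift: 260 − 200 = 60°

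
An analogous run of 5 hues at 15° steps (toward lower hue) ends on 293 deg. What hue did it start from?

353°

4 steps of 15° (toward lower hue) give a net shift of −60°.
Start = end − shift: 293 + 60 = 353°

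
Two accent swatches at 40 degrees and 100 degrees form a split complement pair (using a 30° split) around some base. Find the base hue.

250°

The accents sit 30° either side of the complement, so the complement is their short-arc midpoint on the wheel.
Short-arc midpoint of 40° and 100°: 70°.
Base is 180° from the complement: 70 − 180 = -110 → -110 + 360 = 250°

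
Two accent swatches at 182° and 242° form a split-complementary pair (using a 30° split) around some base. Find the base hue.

The accents sit 30° either side of the complement, so the complement is their short-arc midpoint on the wheel.
Short-arc midpoint of 182° and 242°: 212°.
Base is 180° from the complement: 212 − 180 = 32°

32°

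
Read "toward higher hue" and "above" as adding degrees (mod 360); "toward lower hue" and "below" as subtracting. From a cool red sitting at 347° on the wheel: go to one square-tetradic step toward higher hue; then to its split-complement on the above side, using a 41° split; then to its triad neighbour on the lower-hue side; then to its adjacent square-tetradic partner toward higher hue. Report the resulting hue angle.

+90° (square ↑): 347 + 90 = 437 → 437 − 360 = 77°
+221° (split-comp 41° ↑): 77 + 221 = 298°
−120° (triadic ↓): 298 − 120 = 178°
+90° (square ↑): 178 + 90 = 268°

268°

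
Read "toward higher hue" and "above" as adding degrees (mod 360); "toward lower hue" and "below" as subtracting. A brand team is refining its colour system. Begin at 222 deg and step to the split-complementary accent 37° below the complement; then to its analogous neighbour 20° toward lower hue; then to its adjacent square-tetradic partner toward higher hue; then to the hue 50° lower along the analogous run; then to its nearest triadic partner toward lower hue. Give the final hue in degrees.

265°

+143° (split-comp 37° ↓): 222 + 143 = 365 → 365 − 360 = 5°
−20° (analog 20° ↓): 5 − 20 = -15 → -15 + 360 = 345°
+90° (square ↑): 345 + 90 = 435 → 435 − 360 = 75°
−50° (analog 50° ↓): 75 − 50 = 25°
−120° (triadic ↓): 25 − 120 = -95 → -95 + 360 = 265°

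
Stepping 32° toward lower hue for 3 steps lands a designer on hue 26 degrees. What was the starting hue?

3 steps of 32° (toward lower hue) give a net shift of −96°.
Start = end − shift: 26 + 96 = 122°

122°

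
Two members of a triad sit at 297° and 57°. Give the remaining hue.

177°

A triad spaces three hues 120° apart.
The full set is {57°, 177°, 297°}.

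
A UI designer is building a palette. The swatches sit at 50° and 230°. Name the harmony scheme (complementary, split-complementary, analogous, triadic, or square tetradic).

complementary

Sort the hues: 50°, 230°.
Successive gaps around the wheel: 180°, 180°.
Two hues 180° apart are complementary.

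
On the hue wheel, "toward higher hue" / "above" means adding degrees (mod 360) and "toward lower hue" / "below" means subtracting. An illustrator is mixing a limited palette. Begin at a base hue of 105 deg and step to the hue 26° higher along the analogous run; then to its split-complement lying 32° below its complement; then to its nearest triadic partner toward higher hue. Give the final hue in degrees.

39°

analog 26° ↑ +26°: 105 + 26 = 131°
split-comp 32° ↓ +148°: 131 + 148 = 279°
triadic ↑ +120°: 279 + 120 = 399 → 399 − 360 = 39°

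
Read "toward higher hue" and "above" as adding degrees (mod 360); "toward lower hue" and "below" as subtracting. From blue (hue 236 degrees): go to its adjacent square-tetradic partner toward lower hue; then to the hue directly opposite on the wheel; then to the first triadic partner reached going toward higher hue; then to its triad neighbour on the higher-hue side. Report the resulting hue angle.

236 − 90 = 146°   (square ↓)
146 + 180 = 326°   (complement)
326 + 120 = 446 → 446 − 360 = 86°   (triadic ↑)
86 + 120 = 206°   (triadic ↑)

206°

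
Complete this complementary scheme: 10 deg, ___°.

190°

The complement sits 180° across the wheel.
The full set through 10° is {10°, 190°}.
Given {10°}, the missing hue is 190°.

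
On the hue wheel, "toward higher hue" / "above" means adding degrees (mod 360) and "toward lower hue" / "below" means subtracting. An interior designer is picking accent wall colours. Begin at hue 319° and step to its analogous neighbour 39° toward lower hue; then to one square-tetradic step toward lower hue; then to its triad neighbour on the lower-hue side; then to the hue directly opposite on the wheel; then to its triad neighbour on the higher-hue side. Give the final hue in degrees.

analog 39° ↓ −39°: 319 − 39 = 280°
square ↓ −90°: 280 − 90 = 190°
triadic ↓ −120°: 190 − 120 = 70°
complement +180°: 70 + 180 = 250°
triadic ↑ +120°: 250 + 120 = 370 → 370 − 360 = 10°

10°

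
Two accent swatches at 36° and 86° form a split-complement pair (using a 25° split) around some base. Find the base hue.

241°

The accents sit 25° either side of the complement, so the complement is their short-arc midpoint on the wheel.
Short-arc midpoint of 36° and 86°: 61°.
Base is 180° from the complement: 61 − 180 = -119 → -119 + 360 = 241°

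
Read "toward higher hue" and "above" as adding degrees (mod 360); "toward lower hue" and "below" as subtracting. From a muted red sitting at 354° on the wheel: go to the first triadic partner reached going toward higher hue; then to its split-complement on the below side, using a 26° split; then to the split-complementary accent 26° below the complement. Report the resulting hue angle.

62°

354 + 120 = 474 → 474 − 360 = 114°   (triadic ↑)
114 + 154 = 268°   (split-comp 26° ↓)
268 + 154 = 422 → 422 − 360 = 62°   (split-comp 26° ↓)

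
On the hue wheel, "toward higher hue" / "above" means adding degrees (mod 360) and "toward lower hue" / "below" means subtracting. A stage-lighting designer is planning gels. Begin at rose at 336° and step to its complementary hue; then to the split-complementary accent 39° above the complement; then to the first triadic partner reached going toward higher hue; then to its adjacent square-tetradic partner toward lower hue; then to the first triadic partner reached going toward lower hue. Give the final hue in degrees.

+180° (complement): 336 + 180 = 516 → 516 − 360 = 156°
+219° (split-comp 39° ↑): 156 + 219 = 375 → 375 − 360 = 15°
+120° (triadic ↑): 15 + 120 = 135°
−90° (square ↓): 135 − 90 = 45°
−120° (triadic ↓): 45 − 120 = -75 → -75 + 360 = 285°

285°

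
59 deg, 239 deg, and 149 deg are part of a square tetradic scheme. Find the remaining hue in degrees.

329°

A square tetradic scheme places four hues every 90°.
The full set through 59° is {59°, 149°, 239°, 329°}.
Given {59°, 149°, 239°}, the missing hue is 329°.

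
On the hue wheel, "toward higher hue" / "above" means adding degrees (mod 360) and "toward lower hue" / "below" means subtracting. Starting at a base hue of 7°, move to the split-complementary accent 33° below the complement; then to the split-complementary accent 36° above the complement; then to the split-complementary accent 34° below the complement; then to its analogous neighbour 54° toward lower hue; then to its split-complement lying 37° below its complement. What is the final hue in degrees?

7 + 147 = 154°   (split-comp 33° ↓)
154 + 216 = 370 → 370 − 360 = 10°   (split-comp 36° ↑)
10 + 146 = 156°   (split-comp 34° ↓)
156 − 54 = 102°   (analog 54° ↓)
102 + 143 = 245°   (split-comp 37° ↓)

245°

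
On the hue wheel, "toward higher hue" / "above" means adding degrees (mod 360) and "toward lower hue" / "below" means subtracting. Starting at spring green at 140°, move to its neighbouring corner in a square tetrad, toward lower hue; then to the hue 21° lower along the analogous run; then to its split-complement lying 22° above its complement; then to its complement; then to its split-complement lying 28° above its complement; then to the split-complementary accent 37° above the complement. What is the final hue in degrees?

116°

140 − 90 = 50°   (square ↓)
50 − 21 = 29°   (analog 21° ↓)
29 + 202 = 231°   (split-comp 22° ↑)
231 + 180 = 411 → 411 − 360 = 51°   (complement)
51 + 208 = 259°   (split-comp 28° ↑)
259 + 217 = 476 → 476 − 360 = 116°   (split-comp 37° ↑)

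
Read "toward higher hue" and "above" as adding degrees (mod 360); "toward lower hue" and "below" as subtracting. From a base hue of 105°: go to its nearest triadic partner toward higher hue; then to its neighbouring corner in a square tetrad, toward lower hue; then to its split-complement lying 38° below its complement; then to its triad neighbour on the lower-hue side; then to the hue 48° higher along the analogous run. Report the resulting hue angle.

+120° (triadic ↑): 105 + 120 = 225°
−90° (square ↓): 225 − 90 = 135°
+142° (split-comp 38° ↓): 135 + 142 = 277°
−120° (triadic ↓): 277 − 120 = 157°
+48° (analog 48° ↑): 157 + 48 = 205°

205°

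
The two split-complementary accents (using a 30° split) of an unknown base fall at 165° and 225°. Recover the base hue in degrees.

15°

The accents sit 30° either side of the complement, so the complement is their short-arc midpoint on the wheel.
Short-arc midpoint of 165° and 225°: 195°.
Base is 180° from the complement: 195 − 180 = 15°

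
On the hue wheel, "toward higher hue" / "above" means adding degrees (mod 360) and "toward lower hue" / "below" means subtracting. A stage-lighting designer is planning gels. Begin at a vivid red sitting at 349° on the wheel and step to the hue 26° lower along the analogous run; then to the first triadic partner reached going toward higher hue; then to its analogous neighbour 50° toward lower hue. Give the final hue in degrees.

analog 26° ↓ −26°: 349 − 26 = 323°
triadic ↑ +120°: 323 + 120 = 443 → 443 − 360 = 83°
analog 50° ↓ −50°: 83 − 50 = 33°

33°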